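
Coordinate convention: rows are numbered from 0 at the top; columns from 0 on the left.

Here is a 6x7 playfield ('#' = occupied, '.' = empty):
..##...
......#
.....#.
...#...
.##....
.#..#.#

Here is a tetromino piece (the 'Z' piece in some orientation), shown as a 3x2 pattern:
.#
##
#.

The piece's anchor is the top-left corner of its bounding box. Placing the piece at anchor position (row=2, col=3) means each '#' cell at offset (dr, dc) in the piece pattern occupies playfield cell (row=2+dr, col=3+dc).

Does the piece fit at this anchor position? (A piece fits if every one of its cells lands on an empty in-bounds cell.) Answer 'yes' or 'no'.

Answer: no

Derivation:
Check each piece cell at anchor (2, 3):
  offset (0,1) -> (2,4): empty -> OK
  offset (1,0) -> (3,3): occupied ('#') -> FAIL
  offset (1,1) -> (3,4): empty -> OK
  offset (2,0) -> (4,3): empty -> OK
All cells valid: no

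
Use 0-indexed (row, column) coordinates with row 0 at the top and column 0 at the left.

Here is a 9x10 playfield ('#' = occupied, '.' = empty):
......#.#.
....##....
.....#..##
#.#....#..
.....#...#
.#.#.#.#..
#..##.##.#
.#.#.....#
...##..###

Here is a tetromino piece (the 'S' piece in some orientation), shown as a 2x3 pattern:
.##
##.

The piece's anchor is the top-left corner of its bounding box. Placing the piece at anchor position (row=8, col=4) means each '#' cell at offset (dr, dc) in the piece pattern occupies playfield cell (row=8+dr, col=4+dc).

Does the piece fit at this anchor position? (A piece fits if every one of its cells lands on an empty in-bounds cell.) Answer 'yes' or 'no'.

Answer: no

Derivation:
Check each piece cell at anchor (8, 4):
  offset (0,1) -> (8,5): empty -> OK
  offset (0,2) -> (8,6): empty -> OK
  offset (1,0) -> (9,4): out of bounds -> FAIL
  offset (1,1) -> (9,5): out of bounds -> FAIL
All cells valid: no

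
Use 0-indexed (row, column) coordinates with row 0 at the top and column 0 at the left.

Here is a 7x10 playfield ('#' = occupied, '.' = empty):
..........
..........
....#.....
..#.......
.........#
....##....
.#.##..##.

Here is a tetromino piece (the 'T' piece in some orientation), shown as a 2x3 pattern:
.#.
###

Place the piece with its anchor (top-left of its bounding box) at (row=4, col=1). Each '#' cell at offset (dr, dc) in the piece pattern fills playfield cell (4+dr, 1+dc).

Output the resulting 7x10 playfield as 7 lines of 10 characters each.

Answer: ..........
..........
....#.....
..#.......
..#......#
.#####....
.#.##..##.

Derivation:
Fill (4+0,1+1) = (4,2)
Fill (4+1,1+0) = (5,1)
Fill (4+1,1+1) = (5,2)
Fill (4+1,1+2) = (5,3)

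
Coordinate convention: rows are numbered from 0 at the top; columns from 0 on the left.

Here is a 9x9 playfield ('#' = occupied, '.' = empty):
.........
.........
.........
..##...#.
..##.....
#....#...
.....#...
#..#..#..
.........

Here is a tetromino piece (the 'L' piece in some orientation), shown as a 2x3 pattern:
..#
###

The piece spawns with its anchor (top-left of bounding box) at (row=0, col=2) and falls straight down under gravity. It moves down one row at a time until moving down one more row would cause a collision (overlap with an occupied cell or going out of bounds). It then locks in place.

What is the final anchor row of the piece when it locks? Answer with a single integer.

Answer: 1

Derivation:
Spawn at (row=0, col=2). Try each row:
  row 0: fits
  row 1: fits
  row 2: blocked -> lock at row 1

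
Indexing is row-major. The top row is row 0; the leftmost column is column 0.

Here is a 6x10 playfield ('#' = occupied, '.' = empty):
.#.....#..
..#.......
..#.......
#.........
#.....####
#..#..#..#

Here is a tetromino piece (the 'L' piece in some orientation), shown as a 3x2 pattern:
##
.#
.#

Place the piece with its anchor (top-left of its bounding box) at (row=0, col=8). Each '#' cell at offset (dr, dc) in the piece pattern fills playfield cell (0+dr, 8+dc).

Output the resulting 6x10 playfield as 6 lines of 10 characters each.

Fill (0+0,8+0) = (0,8)
Fill (0+0,8+1) = (0,9)
Fill (0+1,8+1) = (1,9)
Fill (0+2,8+1) = (2,9)

Answer: .#.....###
..#......#
..#......#
#.........
#.....####
#..#..#..#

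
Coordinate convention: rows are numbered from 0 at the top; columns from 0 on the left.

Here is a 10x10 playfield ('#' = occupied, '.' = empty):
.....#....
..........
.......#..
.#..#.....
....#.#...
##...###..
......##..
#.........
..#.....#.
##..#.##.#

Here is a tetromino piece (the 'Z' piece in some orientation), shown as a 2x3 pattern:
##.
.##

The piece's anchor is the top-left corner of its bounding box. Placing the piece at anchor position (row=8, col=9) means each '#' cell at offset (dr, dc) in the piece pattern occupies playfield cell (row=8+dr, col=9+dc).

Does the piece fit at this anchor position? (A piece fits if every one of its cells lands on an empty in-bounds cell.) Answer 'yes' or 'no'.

Check each piece cell at anchor (8, 9):
  offset (0,0) -> (8,9): empty -> OK
  offset (0,1) -> (8,10): out of bounds -> FAIL
  offset (1,1) -> (9,10): out of bounds -> FAIL
  offset (1,2) -> (9,11): out of bounds -> FAIL
All cells valid: no

Answer: no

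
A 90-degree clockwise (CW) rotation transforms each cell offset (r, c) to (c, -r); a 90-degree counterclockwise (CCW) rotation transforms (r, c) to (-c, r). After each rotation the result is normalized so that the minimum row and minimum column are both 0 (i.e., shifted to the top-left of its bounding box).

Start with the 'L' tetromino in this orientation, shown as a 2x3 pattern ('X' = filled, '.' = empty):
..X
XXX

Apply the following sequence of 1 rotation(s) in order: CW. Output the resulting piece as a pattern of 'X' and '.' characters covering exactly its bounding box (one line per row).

Start:
..X
XXX
After rotation 1 (CW):
X.
X.
XX

Answer: X.
X.
XX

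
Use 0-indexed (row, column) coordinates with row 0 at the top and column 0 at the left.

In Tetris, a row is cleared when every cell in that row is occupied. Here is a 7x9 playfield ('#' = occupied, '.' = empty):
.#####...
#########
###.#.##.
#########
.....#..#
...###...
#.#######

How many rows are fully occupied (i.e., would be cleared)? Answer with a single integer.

Answer: 2

Derivation:
Check each row:
  row 0: 4 empty cells -> not full
  row 1: 0 empty cells -> FULL (clear)
  row 2: 3 empty cells -> not full
  row 3: 0 empty cells -> FULL (clear)
  row 4: 7 empty cells -> not full
  row 5: 6 empty cells -> not full
  row 6: 1 empty cell -> not full
Total rows cleared: 2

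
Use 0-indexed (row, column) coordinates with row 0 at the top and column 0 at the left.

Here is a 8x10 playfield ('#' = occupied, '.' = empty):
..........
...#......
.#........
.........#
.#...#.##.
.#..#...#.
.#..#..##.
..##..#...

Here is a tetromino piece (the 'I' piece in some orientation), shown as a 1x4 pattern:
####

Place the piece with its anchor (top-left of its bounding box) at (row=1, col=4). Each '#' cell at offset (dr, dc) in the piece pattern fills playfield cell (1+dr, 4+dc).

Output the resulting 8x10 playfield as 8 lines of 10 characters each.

Answer: ..........
...#####..
.#........
.........#
.#...#.##.
.#..#...#.
.#..#..##.
..##..#...

Derivation:
Fill (1+0,4+0) = (1,4)
Fill (1+0,4+1) = (1,5)
Fill (1+0,4+2) = (1,6)
Fill (1+0,4+3) = (1,7)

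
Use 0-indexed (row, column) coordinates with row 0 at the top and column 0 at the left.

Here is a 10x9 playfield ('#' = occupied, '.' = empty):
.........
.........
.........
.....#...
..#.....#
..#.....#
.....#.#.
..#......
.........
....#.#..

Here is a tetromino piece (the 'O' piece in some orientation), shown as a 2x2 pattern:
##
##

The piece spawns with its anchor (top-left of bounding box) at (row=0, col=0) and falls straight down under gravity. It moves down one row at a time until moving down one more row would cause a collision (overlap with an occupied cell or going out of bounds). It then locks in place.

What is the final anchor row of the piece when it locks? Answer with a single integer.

Spawn at (row=0, col=0). Try each row:
  row 0: fits
  row 1: fits
  row 2: fits
  row 3: fits
  row 4: fits
  row 5: fits
  row 6: fits
  row 7: fits
  row 8: fits
  row 9: blocked -> lock at row 8

Answer: 8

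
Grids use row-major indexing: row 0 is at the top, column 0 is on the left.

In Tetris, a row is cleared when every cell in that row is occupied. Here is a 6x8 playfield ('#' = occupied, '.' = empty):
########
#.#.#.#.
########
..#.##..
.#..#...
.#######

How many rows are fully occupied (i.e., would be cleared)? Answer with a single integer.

Answer: 2

Derivation:
Check each row:
  row 0: 0 empty cells -> FULL (clear)
  row 1: 4 empty cells -> not full
  row 2: 0 empty cells -> FULL (clear)
  row 3: 5 empty cells -> not full
  row 4: 6 empty cells -> not full
  row 5: 1 empty cell -> not full
Total rows cleared: 2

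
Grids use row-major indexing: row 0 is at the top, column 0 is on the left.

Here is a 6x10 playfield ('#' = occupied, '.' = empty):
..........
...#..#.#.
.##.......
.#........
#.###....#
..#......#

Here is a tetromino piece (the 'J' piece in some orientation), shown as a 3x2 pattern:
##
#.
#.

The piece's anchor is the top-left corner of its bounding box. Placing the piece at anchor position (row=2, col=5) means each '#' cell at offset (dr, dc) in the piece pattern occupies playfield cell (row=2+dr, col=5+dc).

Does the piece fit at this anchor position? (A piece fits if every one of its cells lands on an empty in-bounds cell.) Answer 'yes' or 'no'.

Check each piece cell at anchor (2, 5):
  offset (0,0) -> (2,5): empty -> OK
  offset (0,1) -> (2,6): empty -> OK
  offset (1,0) -> (3,5): empty -> OK
  offset (2,0) -> (4,5): empty -> OK
All cells valid: yes

Answer: yes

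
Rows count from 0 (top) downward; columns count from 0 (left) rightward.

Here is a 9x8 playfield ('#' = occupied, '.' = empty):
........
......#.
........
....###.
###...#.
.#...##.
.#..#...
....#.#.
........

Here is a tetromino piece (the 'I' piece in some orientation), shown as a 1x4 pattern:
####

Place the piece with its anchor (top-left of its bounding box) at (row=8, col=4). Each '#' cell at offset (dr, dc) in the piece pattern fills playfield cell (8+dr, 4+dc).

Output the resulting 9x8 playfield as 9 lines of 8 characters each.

Answer: ........
......#.
........
....###.
###...#.
.#...##.
.#..#...
....#.#.
....####

Derivation:
Fill (8+0,4+0) = (8,4)
Fill (8+0,4+1) = (8,5)
Fill (8+0,4+2) = (8,6)
Fill (8+0,4+3) = (8,7)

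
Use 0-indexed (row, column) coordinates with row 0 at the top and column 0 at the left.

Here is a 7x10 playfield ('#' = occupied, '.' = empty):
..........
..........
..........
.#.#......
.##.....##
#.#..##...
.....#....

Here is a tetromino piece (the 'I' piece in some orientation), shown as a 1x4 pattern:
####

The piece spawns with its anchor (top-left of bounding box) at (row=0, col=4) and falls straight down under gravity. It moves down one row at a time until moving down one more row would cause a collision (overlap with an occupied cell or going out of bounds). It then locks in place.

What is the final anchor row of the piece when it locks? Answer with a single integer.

Spawn at (row=0, col=4). Try each row:
  row 0: fits
  row 1: fits
  row 2: fits
  row 3: fits
  row 4: fits
  row 5: blocked -> lock at row 4

Answer: 4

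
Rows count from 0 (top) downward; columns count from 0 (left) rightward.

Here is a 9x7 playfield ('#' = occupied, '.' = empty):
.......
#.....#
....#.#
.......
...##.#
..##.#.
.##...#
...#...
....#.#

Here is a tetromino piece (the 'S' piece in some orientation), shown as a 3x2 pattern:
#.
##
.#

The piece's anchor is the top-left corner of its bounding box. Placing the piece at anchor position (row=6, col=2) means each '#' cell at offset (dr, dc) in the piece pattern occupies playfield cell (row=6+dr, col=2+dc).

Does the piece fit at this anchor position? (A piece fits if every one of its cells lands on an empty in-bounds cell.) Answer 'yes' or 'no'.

Check each piece cell at anchor (6, 2):
  offset (0,0) -> (6,2): occupied ('#') -> FAIL
  offset (1,0) -> (7,2): empty -> OK
  offset (1,1) -> (7,3): occupied ('#') -> FAIL
  offset (2,1) -> (8,3): empty -> OK
All cells valid: no

Answer: no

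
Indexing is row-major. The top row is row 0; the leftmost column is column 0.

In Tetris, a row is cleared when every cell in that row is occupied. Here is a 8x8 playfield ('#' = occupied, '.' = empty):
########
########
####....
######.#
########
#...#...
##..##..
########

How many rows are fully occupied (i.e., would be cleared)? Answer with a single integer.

Answer: 4

Derivation:
Check each row:
  row 0: 0 empty cells -> FULL (clear)
  row 1: 0 empty cells -> FULL (clear)
  row 2: 4 empty cells -> not full
  row 3: 1 empty cell -> not full
  row 4: 0 empty cells -> FULL (clear)
  row 5: 6 empty cells -> not full
  row 6: 4 empty cells -> not full
  row 7: 0 empty cells -> FULL (clear)
Total rows cleared: 4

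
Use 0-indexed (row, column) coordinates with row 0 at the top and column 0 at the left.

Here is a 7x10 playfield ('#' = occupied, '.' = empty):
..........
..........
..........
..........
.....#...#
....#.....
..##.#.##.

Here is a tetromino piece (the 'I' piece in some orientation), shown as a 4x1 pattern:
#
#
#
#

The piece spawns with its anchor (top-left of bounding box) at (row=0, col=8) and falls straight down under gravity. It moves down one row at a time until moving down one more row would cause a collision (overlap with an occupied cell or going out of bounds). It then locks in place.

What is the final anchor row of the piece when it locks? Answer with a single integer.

Spawn at (row=0, col=8). Try each row:
  row 0: fits
  row 1: fits
  row 2: fits
  row 3: blocked -> lock at row 2

Answer: 2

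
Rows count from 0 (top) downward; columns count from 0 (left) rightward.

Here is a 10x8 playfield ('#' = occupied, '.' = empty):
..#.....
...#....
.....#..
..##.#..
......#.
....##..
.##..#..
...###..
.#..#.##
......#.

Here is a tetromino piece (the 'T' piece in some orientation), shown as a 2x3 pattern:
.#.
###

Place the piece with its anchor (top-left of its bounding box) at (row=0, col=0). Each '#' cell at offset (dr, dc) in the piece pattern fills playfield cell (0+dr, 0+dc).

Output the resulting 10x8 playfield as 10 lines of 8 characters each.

Fill (0+0,0+1) = (0,1)
Fill (0+1,0+0) = (1,0)
Fill (0+1,0+1) = (1,1)
Fill (0+1,0+2) = (1,2)

Answer: .##.....
####....
.....#..
..##.#..
......#.
....##..
.##..#..
...###..
.#..#.##
......#.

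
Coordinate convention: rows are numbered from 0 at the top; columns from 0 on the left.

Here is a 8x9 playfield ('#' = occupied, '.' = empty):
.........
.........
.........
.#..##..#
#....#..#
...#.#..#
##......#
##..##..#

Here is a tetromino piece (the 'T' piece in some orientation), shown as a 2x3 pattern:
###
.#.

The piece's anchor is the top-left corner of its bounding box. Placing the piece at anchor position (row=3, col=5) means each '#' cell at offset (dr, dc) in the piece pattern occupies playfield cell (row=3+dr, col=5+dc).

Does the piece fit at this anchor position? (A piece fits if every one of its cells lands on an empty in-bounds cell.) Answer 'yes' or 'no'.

Check each piece cell at anchor (3, 5):
  offset (0,0) -> (3,5): occupied ('#') -> FAIL
  offset (0,1) -> (3,6): empty -> OK
  offset (0,2) -> (3,7): empty -> OK
  offset (1,1) -> (4,6): empty -> OK
All cells valid: no

Answer: no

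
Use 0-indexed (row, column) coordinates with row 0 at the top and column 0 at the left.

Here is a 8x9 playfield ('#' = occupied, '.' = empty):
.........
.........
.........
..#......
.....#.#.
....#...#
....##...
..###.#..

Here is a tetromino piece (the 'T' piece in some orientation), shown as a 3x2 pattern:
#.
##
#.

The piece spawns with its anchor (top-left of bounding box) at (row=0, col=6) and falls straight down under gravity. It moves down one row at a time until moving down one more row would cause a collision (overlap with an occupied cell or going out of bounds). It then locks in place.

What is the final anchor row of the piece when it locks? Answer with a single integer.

Answer: 2

Derivation:
Spawn at (row=0, col=6). Try each row:
  row 0: fits
  row 1: fits
  row 2: fits
  row 3: blocked -> lock at row 2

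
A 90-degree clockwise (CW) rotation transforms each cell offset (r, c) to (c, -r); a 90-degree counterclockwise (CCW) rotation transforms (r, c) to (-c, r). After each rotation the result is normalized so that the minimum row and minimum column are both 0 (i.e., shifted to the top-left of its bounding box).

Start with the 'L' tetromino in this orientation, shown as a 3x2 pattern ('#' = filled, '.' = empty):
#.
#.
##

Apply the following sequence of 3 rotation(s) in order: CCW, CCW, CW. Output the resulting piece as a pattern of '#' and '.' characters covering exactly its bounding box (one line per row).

Answer: ..#
###

Derivation:
Start:
#.
#.
##
After rotation 1 (CCW):
..#
###
After rotation 2 (CCW):
##
.#
.#
After rotation 3 (CW):
..#
###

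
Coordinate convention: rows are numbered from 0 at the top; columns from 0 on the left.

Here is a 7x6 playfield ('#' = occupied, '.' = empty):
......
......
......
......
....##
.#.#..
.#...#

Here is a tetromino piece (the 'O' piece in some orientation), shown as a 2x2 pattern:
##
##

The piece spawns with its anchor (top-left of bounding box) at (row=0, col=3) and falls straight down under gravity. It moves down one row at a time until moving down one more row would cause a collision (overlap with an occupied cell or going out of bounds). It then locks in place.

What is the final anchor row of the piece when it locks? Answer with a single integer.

Answer: 2

Derivation:
Spawn at (row=0, col=3). Try each row:
  row 0: fits
  row 1: fits
  row 2: fits
  row 3: blocked -> lock at row 2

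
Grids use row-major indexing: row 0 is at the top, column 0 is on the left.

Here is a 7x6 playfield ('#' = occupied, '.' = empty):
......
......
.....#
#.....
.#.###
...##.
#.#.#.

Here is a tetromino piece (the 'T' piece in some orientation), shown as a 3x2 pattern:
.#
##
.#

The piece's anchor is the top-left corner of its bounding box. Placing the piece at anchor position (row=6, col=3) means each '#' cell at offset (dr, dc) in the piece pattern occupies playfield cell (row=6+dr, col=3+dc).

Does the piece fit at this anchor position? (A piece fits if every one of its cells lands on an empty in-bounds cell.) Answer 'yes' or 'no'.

Answer: no

Derivation:
Check each piece cell at anchor (6, 3):
  offset (0,1) -> (6,4): occupied ('#') -> FAIL
  offset (1,0) -> (7,3): out of bounds -> FAIL
  offset (1,1) -> (7,4): out of bounds -> FAIL
  offset (2,1) -> (8,4): out of bounds -> FAIL
All cells valid: no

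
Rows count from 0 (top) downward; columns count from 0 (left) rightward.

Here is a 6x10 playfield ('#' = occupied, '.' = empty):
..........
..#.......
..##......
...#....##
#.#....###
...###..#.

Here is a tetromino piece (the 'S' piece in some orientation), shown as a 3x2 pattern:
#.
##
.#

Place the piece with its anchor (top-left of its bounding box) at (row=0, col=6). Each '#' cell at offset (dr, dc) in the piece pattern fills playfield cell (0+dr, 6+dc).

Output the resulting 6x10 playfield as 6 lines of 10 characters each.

Fill (0+0,6+0) = (0,6)
Fill (0+1,6+0) = (1,6)
Fill (0+1,6+1) = (1,7)
Fill (0+2,6+1) = (2,7)

Answer: ......#...
..#...##..
..##...#..
...#....##
#.#....###
...###..#.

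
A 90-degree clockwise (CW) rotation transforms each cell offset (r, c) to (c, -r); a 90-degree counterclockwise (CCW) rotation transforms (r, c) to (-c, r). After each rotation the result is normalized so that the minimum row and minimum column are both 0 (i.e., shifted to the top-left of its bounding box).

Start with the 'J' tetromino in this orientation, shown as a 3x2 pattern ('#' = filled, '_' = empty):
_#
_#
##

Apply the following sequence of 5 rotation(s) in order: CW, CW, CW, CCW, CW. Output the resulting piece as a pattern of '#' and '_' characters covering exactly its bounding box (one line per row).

Answer: ###
__#

Derivation:
Start:
_#
_#
##
After rotation 1 (CW):
#__
###
After rotation 2 (CW):
##
#_
#_
After rotation 3 (CW):
###
__#
After rotation 4 (CCW):
##
#_
#_
After rotation 5 (CW):
###
__#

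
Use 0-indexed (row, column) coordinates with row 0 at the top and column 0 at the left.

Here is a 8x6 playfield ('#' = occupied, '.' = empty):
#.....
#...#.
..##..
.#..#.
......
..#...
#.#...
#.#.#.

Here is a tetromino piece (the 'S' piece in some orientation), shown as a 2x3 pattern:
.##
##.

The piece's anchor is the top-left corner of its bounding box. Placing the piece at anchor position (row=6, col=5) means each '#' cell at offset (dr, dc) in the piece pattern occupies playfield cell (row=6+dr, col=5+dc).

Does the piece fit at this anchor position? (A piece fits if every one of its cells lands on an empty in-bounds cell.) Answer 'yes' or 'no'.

Check each piece cell at anchor (6, 5):
  offset (0,1) -> (6,6): out of bounds -> FAIL
  offset (0,2) -> (6,7): out of bounds -> FAIL
  offset (1,0) -> (7,5): empty -> OK
  offset (1,1) -> (7,6): out of bounds -> FAIL
All cells valid: no

Answer: no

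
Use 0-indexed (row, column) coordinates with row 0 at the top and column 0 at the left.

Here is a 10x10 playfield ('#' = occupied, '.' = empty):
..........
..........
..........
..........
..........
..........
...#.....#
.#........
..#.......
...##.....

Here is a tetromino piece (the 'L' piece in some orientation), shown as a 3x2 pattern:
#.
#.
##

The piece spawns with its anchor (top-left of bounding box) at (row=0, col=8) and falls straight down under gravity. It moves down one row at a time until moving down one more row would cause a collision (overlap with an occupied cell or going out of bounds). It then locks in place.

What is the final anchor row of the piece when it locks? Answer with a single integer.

Spawn at (row=0, col=8). Try each row:
  row 0: fits
  row 1: fits
  row 2: fits
  row 3: fits
  row 4: blocked -> lock at row 3

Answer: 3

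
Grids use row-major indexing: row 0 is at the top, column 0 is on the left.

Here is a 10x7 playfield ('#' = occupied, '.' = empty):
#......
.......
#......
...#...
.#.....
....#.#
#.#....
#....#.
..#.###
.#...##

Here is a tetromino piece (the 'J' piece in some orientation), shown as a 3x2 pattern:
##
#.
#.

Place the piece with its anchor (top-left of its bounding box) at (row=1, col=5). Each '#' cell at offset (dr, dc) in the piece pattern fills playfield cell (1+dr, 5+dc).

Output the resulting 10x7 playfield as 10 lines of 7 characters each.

Fill (1+0,5+0) = (1,5)
Fill (1+0,5+1) = (1,6)
Fill (1+1,5+0) = (2,5)
Fill (1+2,5+0) = (3,5)

Answer: #......
.....##
#....#.
...#.#.
.#.....
....#.#
#.#....
#....#.
..#.###
.#...##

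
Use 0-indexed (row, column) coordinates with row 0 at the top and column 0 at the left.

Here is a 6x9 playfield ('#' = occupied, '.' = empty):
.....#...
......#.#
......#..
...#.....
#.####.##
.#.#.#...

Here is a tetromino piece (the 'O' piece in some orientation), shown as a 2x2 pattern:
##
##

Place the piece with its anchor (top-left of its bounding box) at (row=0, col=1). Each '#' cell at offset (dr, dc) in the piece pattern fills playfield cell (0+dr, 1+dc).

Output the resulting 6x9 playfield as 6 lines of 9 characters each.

Fill (0+0,1+0) = (0,1)
Fill (0+0,1+1) = (0,2)
Fill (0+1,1+0) = (1,1)
Fill (0+1,1+1) = (1,2)

Answer: .##..#...
.##...#.#
......#..
...#.....
#.####.##
.#.#.#...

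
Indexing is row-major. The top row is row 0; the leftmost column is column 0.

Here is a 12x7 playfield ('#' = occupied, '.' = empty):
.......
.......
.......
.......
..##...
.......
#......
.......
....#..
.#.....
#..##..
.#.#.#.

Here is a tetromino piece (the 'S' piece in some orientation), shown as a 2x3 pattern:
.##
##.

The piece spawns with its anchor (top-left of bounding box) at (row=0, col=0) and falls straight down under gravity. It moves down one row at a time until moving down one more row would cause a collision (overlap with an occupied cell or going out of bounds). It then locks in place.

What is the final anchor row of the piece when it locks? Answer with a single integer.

Answer: 3

Derivation:
Spawn at (row=0, col=0). Try each row:
  row 0: fits
  row 1: fits
  row 2: fits
  row 3: fits
  row 4: blocked -> lock at row 3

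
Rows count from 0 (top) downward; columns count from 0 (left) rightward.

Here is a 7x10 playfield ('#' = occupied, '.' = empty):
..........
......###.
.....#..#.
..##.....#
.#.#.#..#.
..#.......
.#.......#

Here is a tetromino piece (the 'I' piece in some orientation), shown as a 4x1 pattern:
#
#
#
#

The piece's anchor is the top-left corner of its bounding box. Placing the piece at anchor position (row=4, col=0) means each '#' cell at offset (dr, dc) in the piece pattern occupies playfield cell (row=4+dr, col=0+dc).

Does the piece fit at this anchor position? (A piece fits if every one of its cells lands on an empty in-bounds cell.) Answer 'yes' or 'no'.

Check each piece cell at anchor (4, 0):
  offset (0,0) -> (4,0): empty -> OK
  offset (1,0) -> (5,0): empty -> OK
  offset (2,0) -> (6,0): empty -> OK
  offset (3,0) -> (7,0): out of bounds -> FAIL
All cells valid: no

Answer: no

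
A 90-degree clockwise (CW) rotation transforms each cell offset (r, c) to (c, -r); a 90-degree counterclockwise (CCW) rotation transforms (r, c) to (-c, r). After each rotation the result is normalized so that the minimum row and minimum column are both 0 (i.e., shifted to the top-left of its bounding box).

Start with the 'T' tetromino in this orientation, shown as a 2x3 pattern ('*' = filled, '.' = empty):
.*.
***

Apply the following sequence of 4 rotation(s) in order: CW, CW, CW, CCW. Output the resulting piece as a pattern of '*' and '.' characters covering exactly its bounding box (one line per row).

Start:
.*.
***
After rotation 1 (CW):
*.
**
*.
After rotation 2 (CW):
***
.*.
After rotation 3 (CW):
.*
**
.*
After rotation 4 (CCW):
***
.*.

Answer: ***
.*.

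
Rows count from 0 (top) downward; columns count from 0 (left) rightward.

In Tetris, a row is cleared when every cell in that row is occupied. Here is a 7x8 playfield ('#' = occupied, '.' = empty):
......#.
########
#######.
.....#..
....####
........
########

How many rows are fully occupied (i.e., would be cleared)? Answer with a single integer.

Check each row:
  row 0: 7 empty cells -> not full
  row 1: 0 empty cells -> FULL (clear)
  row 2: 1 empty cell -> not full
  row 3: 7 empty cells -> not full
  row 4: 4 empty cells -> not full
  row 5: 8 empty cells -> not full
  row 6: 0 empty cells -> FULL (clear)
Total rows cleared: 2

Answer: 2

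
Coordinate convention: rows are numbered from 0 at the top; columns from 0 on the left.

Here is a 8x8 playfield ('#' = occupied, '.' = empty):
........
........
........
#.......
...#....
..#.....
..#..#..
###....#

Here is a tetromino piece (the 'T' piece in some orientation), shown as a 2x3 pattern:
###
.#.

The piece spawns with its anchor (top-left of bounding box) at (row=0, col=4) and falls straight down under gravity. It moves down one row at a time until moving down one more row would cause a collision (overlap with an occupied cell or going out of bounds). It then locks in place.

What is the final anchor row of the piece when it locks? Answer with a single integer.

Spawn at (row=0, col=4). Try each row:
  row 0: fits
  row 1: fits
  row 2: fits
  row 3: fits
  row 4: fits
  row 5: blocked -> lock at row 4

Answer: 4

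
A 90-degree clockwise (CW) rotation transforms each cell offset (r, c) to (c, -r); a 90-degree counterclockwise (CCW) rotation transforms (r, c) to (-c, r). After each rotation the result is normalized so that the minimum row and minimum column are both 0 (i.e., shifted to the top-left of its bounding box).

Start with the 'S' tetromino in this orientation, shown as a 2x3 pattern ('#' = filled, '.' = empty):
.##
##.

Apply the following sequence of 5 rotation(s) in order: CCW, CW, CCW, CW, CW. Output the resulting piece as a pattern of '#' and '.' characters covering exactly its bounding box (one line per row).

Start:
.##
##.
After rotation 1 (CCW):
#.
##
.#
After rotation 2 (CW):
.##
##.
After rotation 3 (CCW):
#.
##
.#
After rotation 4 (CW):
.##
##.
After rotation 5 (CW):
#.
##
.#

Answer: #.
##
.#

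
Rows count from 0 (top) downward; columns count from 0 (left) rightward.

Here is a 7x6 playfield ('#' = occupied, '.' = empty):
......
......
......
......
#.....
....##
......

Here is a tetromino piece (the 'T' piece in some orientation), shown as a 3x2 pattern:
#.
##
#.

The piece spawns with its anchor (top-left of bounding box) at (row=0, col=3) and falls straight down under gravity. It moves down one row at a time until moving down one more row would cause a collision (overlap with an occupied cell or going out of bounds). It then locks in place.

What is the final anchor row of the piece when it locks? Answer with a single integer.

Spawn at (row=0, col=3). Try each row:
  row 0: fits
  row 1: fits
  row 2: fits
  row 3: fits
  row 4: blocked -> lock at row 3

Answer: 3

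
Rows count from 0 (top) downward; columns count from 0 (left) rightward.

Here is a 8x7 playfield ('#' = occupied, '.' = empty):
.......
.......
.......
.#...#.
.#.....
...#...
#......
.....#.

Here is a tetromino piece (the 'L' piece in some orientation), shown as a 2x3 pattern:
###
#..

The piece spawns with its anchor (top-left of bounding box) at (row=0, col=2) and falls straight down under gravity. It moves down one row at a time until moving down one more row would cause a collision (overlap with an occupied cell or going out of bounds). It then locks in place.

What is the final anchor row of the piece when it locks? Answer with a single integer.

Answer: 4

Derivation:
Spawn at (row=0, col=2). Try each row:
  row 0: fits
  row 1: fits
  row 2: fits
  row 3: fits
  row 4: fits
  row 5: blocked -> lock at row 4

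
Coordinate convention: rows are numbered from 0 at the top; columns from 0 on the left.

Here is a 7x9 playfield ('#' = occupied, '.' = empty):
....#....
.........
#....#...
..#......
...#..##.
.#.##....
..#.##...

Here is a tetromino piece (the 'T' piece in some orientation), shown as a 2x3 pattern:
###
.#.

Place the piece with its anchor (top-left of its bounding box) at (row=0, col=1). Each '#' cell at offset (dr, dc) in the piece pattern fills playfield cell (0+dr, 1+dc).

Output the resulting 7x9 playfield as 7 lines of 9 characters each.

Answer: .####....
..#......
#....#...
..#......
...#..##.
.#.##....
..#.##...

Derivation:
Fill (0+0,1+0) = (0,1)
Fill (0+0,1+1) = (0,2)
Fill (0+0,1+2) = (0,3)
Fill (0+1,1+1) = (1,2)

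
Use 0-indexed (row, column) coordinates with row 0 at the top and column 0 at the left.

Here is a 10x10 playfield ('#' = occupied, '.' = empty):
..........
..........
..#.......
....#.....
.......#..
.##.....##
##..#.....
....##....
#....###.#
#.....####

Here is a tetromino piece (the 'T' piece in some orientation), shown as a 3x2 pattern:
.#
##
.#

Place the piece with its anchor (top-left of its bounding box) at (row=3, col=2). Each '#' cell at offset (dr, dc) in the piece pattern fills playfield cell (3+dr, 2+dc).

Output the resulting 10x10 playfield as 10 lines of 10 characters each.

Answer: ..........
..........
..#.......
...##.....
..##...#..
.###....##
##..#.....
....##....
#....###.#
#.....####

Derivation:
Fill (3+0,2+1) = (3,3)
Fill (3+1,2+0) = (4,2)
Fill (3+1,2+1) = (4,3)
Fill (3+2,2+1) = (5,3)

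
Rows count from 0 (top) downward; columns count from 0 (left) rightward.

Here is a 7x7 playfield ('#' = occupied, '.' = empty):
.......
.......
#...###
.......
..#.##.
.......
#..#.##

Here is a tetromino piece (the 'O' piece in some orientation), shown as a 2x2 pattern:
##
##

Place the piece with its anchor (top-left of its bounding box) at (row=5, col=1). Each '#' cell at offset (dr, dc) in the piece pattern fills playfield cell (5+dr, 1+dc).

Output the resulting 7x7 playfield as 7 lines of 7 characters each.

Answer: .......
.......
#...###
.......
..#.##.
.##....
####.##

Derivation:
Fill (5+0,1+0) = (5,1)
Fill (5+0,1+1) = (5,2)
Fill (5+1,1+0) = (6,1)
Fill (5+1,1+1) = (6,2)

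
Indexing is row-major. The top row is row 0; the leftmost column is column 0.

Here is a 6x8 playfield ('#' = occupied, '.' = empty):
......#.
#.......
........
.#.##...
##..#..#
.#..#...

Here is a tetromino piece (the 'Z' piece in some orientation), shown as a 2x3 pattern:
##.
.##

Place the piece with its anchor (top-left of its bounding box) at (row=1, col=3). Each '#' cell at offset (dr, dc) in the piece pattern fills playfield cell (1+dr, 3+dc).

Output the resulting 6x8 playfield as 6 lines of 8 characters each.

Fill (1+0,3+0) = (1,3)
Fill (1+0,3+1) = (1,4)
Fill (1+1,3+1) = (2,4)
Fill (1+1,3+2) = (2,5)

Answer: ......#.
#..##...
....##..
.#.##...
##..#..#
.#..#...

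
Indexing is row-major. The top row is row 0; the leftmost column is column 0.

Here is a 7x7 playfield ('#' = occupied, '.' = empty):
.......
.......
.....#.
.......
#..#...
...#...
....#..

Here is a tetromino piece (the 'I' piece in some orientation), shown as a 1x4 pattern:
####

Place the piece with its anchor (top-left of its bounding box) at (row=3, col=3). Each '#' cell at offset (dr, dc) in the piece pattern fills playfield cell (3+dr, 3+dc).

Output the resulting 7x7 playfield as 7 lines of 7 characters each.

Answer: .......
.......
.....#.
...####
#..#...
...#...
....#..

Derivation:
Fill (3+0,3+0) = (3,3)
Fill (3+0,3+1) = (3,4)
Fill (3+0,3+2) = (3,5)
Fill (3+0,3+3) = (3,6)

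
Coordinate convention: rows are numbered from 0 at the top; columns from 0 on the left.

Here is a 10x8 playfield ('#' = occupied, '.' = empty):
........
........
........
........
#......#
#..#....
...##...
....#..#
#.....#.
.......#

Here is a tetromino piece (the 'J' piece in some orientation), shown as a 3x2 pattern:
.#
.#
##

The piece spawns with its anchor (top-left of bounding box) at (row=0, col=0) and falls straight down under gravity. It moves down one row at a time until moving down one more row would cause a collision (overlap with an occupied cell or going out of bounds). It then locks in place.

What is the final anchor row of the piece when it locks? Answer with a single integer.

Answer: 1

Derivation:
Spawn at (row=0, col=0). Try each row:
  row 0: fits
  row 1: fits
  row 2: blocked -> lock at row 1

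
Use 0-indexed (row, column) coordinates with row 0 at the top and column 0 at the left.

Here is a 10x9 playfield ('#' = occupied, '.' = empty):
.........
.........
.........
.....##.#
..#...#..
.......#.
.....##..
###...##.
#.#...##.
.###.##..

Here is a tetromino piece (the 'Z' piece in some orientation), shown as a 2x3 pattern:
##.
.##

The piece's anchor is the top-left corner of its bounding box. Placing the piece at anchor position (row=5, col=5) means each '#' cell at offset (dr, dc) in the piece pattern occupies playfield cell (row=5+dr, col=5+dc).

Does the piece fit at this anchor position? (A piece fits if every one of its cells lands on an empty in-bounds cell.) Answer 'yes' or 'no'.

Answer: no

Derivation:
Check each piece cell at anchor (5, 5):
  offset (0,0) -> (5,5): empty -> OK
  offset (0,1) -> (5,6): empty -> OK
  offset (1,1) -> (6,6): occupied ('#') -> FAIL
  offset (1,2) -> (6,7): empty -> OK
All cells valid: no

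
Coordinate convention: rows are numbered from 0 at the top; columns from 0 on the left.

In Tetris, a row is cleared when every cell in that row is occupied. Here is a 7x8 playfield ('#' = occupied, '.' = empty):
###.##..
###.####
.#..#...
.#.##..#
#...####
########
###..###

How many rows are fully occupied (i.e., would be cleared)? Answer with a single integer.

Check each row:
  row 0: 3 empty cells -> not full
  row 1: 1 empty cell -> not full
  row 2: 6 empty cells -> not full
  row 3: 4 empty cells -> not full
  row 4: 3 empty cells -> not full
  row 5: 0 empty cells -> FULL (clear)
  row 6: 2 empty cells -> not full
Total rows cleared: 1

Answer: 1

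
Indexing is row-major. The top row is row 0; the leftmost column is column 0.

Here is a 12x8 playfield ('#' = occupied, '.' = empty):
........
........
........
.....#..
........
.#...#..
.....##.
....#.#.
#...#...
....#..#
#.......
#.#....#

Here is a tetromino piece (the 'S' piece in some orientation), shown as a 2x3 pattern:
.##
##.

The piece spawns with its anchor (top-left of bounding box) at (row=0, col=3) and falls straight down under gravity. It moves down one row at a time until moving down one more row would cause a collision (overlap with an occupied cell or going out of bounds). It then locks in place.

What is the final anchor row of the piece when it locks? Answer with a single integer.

Spawn at (row=0, col=3). Try each row:
  row 0: fits
  row 1: fits
  row 2: fits
  row 3: blocked -> lock at row 2

Answer: 2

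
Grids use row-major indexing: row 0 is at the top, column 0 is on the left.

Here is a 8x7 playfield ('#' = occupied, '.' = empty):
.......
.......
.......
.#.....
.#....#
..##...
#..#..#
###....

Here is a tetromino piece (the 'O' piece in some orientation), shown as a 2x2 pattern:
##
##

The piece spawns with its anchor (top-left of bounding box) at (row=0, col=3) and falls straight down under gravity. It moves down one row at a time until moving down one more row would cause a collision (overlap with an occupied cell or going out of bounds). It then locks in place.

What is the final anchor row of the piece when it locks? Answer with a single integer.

Answer: 3

Derivation:
Spawn at (row=0, col=3). Try each row:
  row 0: fits
  row 1: fits
  row 2: fits
  row 3: fits
  row 4: blocked -> lock at row 3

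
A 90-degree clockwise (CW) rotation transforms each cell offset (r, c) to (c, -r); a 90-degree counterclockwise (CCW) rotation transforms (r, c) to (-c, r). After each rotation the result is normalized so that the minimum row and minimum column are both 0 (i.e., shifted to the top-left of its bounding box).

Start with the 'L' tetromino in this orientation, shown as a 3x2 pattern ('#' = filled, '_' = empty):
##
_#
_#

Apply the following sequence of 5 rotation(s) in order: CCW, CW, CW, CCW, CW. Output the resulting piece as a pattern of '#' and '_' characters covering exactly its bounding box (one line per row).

Start:
##
_#
_#
After rotation 1 (CCW):
###
#__
After rotation 2 (CW):
##
_#
_#
After rotation 3 (CW):
__#
###
After rotation 4 (CCW):
##
_#
_#
After rotation 5 (CW):
__#
###

Answer: __#
###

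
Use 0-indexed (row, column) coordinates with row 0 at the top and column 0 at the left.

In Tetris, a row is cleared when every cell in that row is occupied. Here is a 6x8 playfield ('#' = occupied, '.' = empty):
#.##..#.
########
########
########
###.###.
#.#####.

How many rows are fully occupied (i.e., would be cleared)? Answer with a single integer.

Check each row:
  row 0: 4 empty cells -> not full
  row 1: 0 empty cells -> FULL (clear)
  row 2: 0 empty cells -> FULL (clear)
  row 3: 0 empty cells -> FULL (clear)
  row 4: 2 empty cells -> not full
  row 5: 2 empty cells -> not full
Total rows cleared: 3

Answer: 3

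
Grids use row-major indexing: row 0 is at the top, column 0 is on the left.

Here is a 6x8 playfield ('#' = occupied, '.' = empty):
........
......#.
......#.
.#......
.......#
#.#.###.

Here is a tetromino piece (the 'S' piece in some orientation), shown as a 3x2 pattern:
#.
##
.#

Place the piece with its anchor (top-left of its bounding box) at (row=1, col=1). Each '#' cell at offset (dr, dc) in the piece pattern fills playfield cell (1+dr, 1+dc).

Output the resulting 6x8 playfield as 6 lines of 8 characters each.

Answer: ........
.#....#.
.##...#.
.##.....
.......#
#.#.###.

Derivation:
Fill (1+0,1+0) = (1,1)
Fill (1+1,1+0) = (2,1)
Fill (1+1,1+1) = (2,2)
Fill (1+2,1+1) = (3,2)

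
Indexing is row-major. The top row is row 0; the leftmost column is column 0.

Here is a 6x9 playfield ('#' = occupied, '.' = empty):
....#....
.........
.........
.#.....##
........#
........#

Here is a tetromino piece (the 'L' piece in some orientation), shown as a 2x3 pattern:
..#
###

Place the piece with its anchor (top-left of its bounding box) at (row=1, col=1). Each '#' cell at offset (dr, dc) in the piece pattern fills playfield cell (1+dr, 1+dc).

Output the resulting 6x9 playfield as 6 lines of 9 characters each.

Fill (1+0,1+2) = (1,3)
Fill (1+1,1+0) = (2,1)
Fill (1+1,1+1) = (2,2)
Fill (1+1,1+2) = (2,3)

Answer: ....#....
...#.....
.###.....
.#.....##
........#
........#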